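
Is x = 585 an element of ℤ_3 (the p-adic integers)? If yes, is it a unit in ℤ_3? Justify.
x ∈ ℤ_3 but not a unit; v_3(x) = 2 > 0

ℤ_3 = {x ∈ ℚ_3 : v_3(x) ≥ 0} and ℤ_3^× = {x ∈ ℤ_3 : v_3(x) = 0}. Here v_3(585) = v_3(num) − v_3(den) = 2; compare against these criteria.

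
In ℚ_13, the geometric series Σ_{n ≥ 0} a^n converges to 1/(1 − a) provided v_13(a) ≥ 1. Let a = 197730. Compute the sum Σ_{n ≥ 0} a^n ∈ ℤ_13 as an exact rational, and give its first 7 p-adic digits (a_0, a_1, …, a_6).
Σ a^n = 1/(1 − a) = -1/197729;  first 7 digits = (1, 0, 0, 12, 6, 0, 1)

v_13(a) = 3 ≥ 1, so the series converges in ℤ_13 to 1/(1 − a) = 1/(1 − 197730) = -1/197729. Expand this rational in ℤ_13: compute digits iteratively via d_i = x_i mod 13, x_{i+1} = (x_i − d_i)/13. The first 7 digits are (1, 0, 0, 12, 6, 0, 1).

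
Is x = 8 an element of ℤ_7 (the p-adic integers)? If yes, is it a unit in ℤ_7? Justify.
x ∈ ℤ_7^× (unit); v_7(x) = 0

ℤ_7 = {x ∈ ℚ_7 : v_7(x) ≥ 0} and ℤ_7^× = {x ∈ ℤ_7 : v_7(x) = 0}. Here v_7(8) = v_7(num) − v_7(den) = 0; compare against these criteria.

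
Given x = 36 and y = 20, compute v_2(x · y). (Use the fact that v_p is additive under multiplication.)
v_2(720) = 4

v_p(x) = 2 (factor: 36 = 2^2 · 9); v_p(y) = 2 (factor: 20 = 2^2 · 5). Additivity: v_p(xy) = v_p(x) + v_p(y) = 2 + 2 = 4. (Direct check: xy = 720 = 2^4 · (45).)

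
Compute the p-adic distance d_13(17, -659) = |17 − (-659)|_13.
d_13(17, -659) = 1/169

Step 1 — x − y = 17 − (-659) = 676. Step 2 — v_13(676) = 2 (factor: 676 = (13^2 · 4); the sign does not affect v_p). Step 3 — |x − y|_13 = 13^{-2} = 1/169.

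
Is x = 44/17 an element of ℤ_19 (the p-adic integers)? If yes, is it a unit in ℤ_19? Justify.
x ∈ ℤ_19^× (unit); v_19(x) = 0

ℤ_19 = {x ∈ ℚ_19 : v_19(x) ≥ 0} and ℤ_19^× = {x ∈ ℤ_19 : v_19(x) = 0}. Here v_19(44/17) = v_19(num) − v_19(den) = 0; compare against these criteria.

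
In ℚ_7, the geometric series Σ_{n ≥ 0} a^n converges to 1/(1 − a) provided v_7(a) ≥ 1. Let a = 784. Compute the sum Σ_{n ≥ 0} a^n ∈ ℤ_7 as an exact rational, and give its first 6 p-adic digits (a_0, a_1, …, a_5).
Σ a^n = 1/(1 − a) = -1/783;  first 6 digits = (1, 0, 2, 2, 4, 1)

v_7(a) = 2 ≥ 1, so the series converges in ℤ_7 to 1/(1 − a) = 1/(1 − 784) = -1/783. Expand this rational in ℤ_7: compute digits iteratively via d_i = x_i mod 7, x_{i+1} = (x_i − d_i)/7. The first 6 digits are (1, 0, 2, 2, 4, 1).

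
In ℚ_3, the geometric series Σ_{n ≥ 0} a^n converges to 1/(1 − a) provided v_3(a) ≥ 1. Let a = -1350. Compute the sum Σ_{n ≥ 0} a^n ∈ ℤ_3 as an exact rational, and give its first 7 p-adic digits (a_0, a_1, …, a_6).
Σ a^n = 1/(1 − a) = 1/1351;  first 7 digits = (1, 0, 0, 1, 1, 0, 2)

v_3(a) = 3 ≥ 1, so the series converges in ℤ_3 to 1/(1 − a) = 1/(1 − (-1350)) = 1/1351. Expand this rational in ℤ_3: compute digits iteratively via d_i = x_i mod 3, x_{i+1} = (x_i − d_i)/3. The first 7 digits are (1, 0, 0, 1, 1, 0, 2).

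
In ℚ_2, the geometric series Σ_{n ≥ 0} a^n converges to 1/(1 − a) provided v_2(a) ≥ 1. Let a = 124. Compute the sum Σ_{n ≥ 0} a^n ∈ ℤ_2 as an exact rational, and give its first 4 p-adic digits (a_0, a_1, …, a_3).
Σ a^n = 1/(1 − a) = -1/123;  first 4 digits = (1, 0, 1, 1)

v_2(a) = 2 ≥ 1, so the series converges in ℤ_2 to 1/(1 − a) = 1/(1 − 124) = -1/123. Expand this rational in ℤ_2: compute digits iteratively via d_i = x_i mod 2, x_{i+1} = (x_i − d_i)/2. The first 4 digits are (1, 0, 1, 1).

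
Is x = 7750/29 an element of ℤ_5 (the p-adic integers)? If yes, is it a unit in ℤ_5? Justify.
x ∈ ℤ_5 but not a unit; v_5(x) = 3 > 0

ℤ_5 = {x ∈ ℚ_5 : v_5(x) ≥ 0} and ℤ_5^× = {x ∈ ℤ_5 : v_5(x) = 0}. Here v_5(7750/29) = v_5(num) − v_5(den) = 3; compare against these criteria.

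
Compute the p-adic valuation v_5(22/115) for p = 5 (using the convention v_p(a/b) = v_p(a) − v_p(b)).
v_5(22/115) = -1

Factor powers of 5 from the numerator and denominator of the reduced fraction: 22 = 5^0 · 22 and 115 = 5^1 · 23. Apply v_p(a/b) = v_p(a) − v_p(b): v_5(22/115) = 0 − 1 = -1.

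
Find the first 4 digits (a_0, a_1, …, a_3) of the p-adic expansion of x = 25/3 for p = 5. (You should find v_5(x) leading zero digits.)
(a_0, …, a_3) = (0, 0, 2, 3)

v_5(25/3) = 2, so a_0 = ... = a_1 = 0. Factor out: x = 5^2 · u with u = 1/3 a unit in ℤ_5. Expand u iteratively via a_{v+i} = u_i mod 5, u_{i+1} = (u_i − a_{v+i})/5:
  u_0 = 1/3;  a_2 = 2;  u_1 = (u_0 − 2)/5 = -1/3
  u_1 = -1/3;  a_3 = 3;  u_2 = (u_1 − 3)/5 = -2/3
Digits: (0, 0, 2, 3).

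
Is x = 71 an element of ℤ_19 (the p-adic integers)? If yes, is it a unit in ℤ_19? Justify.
x ∈ ℤ_19^× (unit); v_19(x) = 0

ℤ_19 = {x ∈ ℚ_19 : v_19(x) ≥ 0} and ℤ_19^× = {x ∈ ℤ_19 : v_19(x) = 0}. Here v_19(71) = v_19(num) − v_19(den) = 0; compare against these criteria.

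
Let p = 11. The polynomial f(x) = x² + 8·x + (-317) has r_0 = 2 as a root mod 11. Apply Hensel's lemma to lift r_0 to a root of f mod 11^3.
r_2 = 662 (mod 1331)

Hensel: r_{i+1} = r_i − f(r_i)·(f′(r_i))^{-1} mod 11^{i+2}, f′(x) = 2x + 8. Iterate:
  r_0 = 2 (mod 11)
  r_1 = 57 (mod 121)
  r_2 = 662 (mod 1331)
Final: r = 662 satisfies f(r) ≡ 0 mod 11^3.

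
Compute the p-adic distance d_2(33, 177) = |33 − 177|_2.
d_2(33, 177) = 1/16

Step 1 — x − y = 33 − 177 = -144. Step 2 — v_2(-144) = 4 (factor: -144 = −(2^4 · 9); the sign does not affect v_p). Step 3 — |x − y|_2 = 2^{-4} = 1/16.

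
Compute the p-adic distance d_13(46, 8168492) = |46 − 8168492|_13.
d_13(46, 8168492) = 1/371293

Step 1 — x − y = 46 − 8168492 = -8168446. Step 2 — v_13(-8168446) = 5 (factor: -8168446 = −(13^5 · 22); the sign does not affect v_p). Step 3 — |x − y|_13 = 13^{-5} = 1/371293.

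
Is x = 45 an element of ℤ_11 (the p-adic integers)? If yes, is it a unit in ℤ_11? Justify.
x ∈ ℤ_11^× (unit); v_11(x) = 0

ℤ_11 = {x ∈ ℚ_11 : v_11(x) ≥ 0} and ℤ_11^× = {x ∈ ℤ_11 : v_11(x) = 0}. Here v_11(45) = v_11(num) − v_11(den) = 0; compare against these criteria.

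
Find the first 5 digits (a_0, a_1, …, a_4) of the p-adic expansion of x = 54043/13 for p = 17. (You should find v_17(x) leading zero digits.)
(a_0, …, a_4) = (0, 0, 0, 10, 6)

v_17(54043/13) = 3, so a_0 = ... = a_2 = 0. Factor out: x = 17^3 · u with u = 11/13 a unit in ℤ_17. Expand u iteratively via a_{v+i} = u_i mod 17, u_{i+1} = (u_i − a_{v+i})/17:
  u_0 = 11/13;  a_3 = 10;  u_1 = (u_0 − 10)/17 = -7/13
  u_1 = -7/13;  a_4 = 6;  u_2 = (u_1 − 6)/17 = -5/13
Digits: (0, 0, 0, 10, 6).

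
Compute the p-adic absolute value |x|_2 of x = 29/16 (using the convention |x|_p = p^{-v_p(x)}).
|29/16|_2 = 16

Step 1 — compute v_2(x) by factoring powers of 2 out of the numerator and denominator: v_2(29/16) = -4. Step 2 — apply |x|_p = p^{-v_p(x)} = 2^{4} = 16.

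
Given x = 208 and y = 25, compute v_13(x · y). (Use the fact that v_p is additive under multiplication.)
v_13(5200) = 1

v_p(x) = 1 (factor: 208 = 13^1 · 16); v_p(y) = 0 (factor: 25 = 13^0 · 25). Additivity: v_p(xy) = v_p(x) + v_p(y) = 1 + 0 = 1. (Direct check: xy = 5200 = 13^1 · (400).)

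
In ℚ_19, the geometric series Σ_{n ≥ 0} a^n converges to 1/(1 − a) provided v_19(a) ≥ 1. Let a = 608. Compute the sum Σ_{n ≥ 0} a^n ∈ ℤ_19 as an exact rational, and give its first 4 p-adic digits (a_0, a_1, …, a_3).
Σ a^n = 1/(1 − a) = -1/607;  first 4 digits = (1, 13, 18, 8)

v_19(a) = 1 ≥ 1, so the series converges in ℤ_19 to 1/(1 − a) = 1/(1 − 608) = -1/607. Expand this rational in ℤ_19: compute digits iteratively via d_i = x_i mod 19, x_{i+1} = (x_i − d_i)/19. The first 4 digits are (1, 13, 18, 8).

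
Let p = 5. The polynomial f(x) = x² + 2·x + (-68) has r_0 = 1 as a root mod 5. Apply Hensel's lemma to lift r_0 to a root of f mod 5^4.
r_3 = 86 (mod 625)

Hensel: r_{i+1} = r_i − f(r_i)·(f′(r_i))^{-1} mod 5^{i+2}, f′(x) = 2x + 2. Iterate:
  r_0 = 1 (mod 5)
  r_1 = 11 (mod 25)
  r_2 = 86 (mod 125)
  r_3 = 86 (mod 625)
Final: r = 86 satisfies f(r) ≡ 0 mod 5^4.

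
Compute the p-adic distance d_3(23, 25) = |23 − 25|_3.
d_3(23, 25) = 1

Step 1 — x − y = 23 − 25 = -2. Step 2 — v_3(-2) = 0 (factor: -2 = −(3^0 · 2); the sign does not affect v_p). Step 3 — |x − y|_3 = 3^{0} = 1.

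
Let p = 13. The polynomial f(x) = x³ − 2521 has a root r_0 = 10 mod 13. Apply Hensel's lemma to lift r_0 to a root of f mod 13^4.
r_3 = 3728 (mod 28561)

Hensel: r_{i+1} = r_i − f(r_i)/f′(r_i) mod 13^{i+2}, where f′(x) = 3x². Iterate:
  r_0 = 10 (mod 13)
  r_1 = 10 (mod 169)
  r_2 = 1531 (mod 2197)
  r_3 = 3728 (mod 28561)
Final: r = 3728 with f(r) ≡ 0 mod 13^4.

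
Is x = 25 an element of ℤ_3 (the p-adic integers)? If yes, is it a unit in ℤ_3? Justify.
x ∈ ℤ_3^× (unit); v_3(x) = 0

ℤ_3 = {x ∈ ℚ_3 : v_3(x) ≥ 0} and ℤ_3^× = {x ∈ ℤ_3 : v_3(x) = 0}. Here v_3(25) = v_3(num) − v_3(den) = 0; compare against these criteria.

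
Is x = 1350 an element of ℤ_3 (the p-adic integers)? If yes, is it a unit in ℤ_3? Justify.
x ∈ ℤ_3 but not a unit; v_3(x) = 3 > 0

ℤ_3 = {x ∈ ℚ_3 : v_3(x) ≥ 0} and ℤ_3^× = {x ∈ ℤ_3 : v_3(x) = 0}. Here v_3(1350) = v_3(num) − v_3(den) = 3; compare against these criteria.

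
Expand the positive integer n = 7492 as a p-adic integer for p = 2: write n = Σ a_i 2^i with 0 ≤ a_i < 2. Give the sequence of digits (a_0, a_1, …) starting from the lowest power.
(a_0, a_1, …) = (0, 0, 1, 0, 0, 0, 1, 0, 1, 0, 1, 1, 1)

Repeated division by 2 gives the digits low-to-high: 7492 = 1·2^2 + 1·2^6 + 1·2^8 + 1·2^10 + 1·2^11 + 1·2^12. Digit sequence: (0, 0, 1, 0, 0, 0, 1, 0, 1, 0, 1, 1, 1).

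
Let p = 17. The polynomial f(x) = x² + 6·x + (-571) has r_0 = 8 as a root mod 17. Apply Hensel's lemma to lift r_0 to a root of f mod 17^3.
r_2 = 4666 (mod 4913)

Hensel: r_{i+1} = r_i − f(r_i)·(f′(r_i))^{-1} mod 17^{i+2}, f′(x) = 2x + 6. Iterate:
  r_0 = 8 (mod 17)
  r_1 = 42 (mod 289)
  r_2 = 4666 (mod 4913)
Final: r = 4666 satisfies f(r) ≡ 0 mod 17^3.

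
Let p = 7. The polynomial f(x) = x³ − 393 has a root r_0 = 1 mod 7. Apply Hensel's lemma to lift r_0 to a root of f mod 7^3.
r_2 = 246 (mod 343)

Hensel: r_{i+1} = r_i − f(r_i)/f′(r_i) mod 7^{i+2}, where f′(x) = 3x². Iterate:
  r_0 = 1 (mod 7)
  r_1 = 1 (mod 49)
  r_2 = 246 (mod 343)
Final: r = 246 with f(r) ≡ 0 mod 7^3.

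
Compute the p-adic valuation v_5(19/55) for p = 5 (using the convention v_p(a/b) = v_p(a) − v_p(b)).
v_5(19/55) = -1

Factor powers of 5 from the numerator and denominator of the reduced fraction: 19 = 5^0 · 19 and 55 = 5^1 · 11. Apply v_p(a/b) = v_p(a) − v_p(b): v_5(19/55) = 0 − 1 = -1.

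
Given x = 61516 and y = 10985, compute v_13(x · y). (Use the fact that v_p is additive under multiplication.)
v_13(675753260) = 6

v_p(x) = 3 (factor: 61516 = 13^3 · 28); v_p(y) = 3 (factor: 10985 = 13^3 · 5). Additivity: v_p(xy) = v_p(x) + v_p(y) = 3 + 3 = 6. (Direct check: xy = 675753260 = 13^6 · (140).)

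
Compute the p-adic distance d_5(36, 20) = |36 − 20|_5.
d_5(36, 20) = 1

Step 1 — x − y = 36 − 20 = 16. Step 2 — v_5(16) = 0 (factor: 16 = (5^0 · 16); the sign does not affect v_p). Step 3 — |x − y|_5 = 5^{0} = 1.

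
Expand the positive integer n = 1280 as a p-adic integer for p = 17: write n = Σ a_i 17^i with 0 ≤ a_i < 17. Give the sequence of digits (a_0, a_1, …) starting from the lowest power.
(a_0, a_1, …) = (5, 7, 4)

Repeated division by 17 gives the digits low-to-high: 1280 = 5 + 7·17^1 + 4·17^2. Digit sequence: (5, 7, 4).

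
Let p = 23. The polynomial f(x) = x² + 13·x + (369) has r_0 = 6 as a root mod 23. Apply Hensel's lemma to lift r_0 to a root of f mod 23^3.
r_2 = 5319 (mod 12167)

Hensel: r_{i+1} = r_i − f(r_i)·(f′(r_i))^{-1} mod 23^{i+2}, f′(x) = 2x + 13. Iterate:
  r_0 = 6 (mod 23)
  r_1 = 29 (mod 529)
  r_2 = 5319 (mod 12167)
Final: r = 5319 satisfies f(r) ≡ 0 mod 23^3.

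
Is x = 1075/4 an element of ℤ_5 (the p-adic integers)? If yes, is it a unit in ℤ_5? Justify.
x ∈ ℤ_5 but not a unit; v_5(x) = 2 > 0

ℤ_5 = {x ∈ ℚ_5 : v_5(x) ≥ 0} and ℤ_5^× = {x ∈ ℤ_5 : v_5(x) = 0}. Here v_5(1075/4) = v_5(num) − v_5(den) = 2; compare against these criteria.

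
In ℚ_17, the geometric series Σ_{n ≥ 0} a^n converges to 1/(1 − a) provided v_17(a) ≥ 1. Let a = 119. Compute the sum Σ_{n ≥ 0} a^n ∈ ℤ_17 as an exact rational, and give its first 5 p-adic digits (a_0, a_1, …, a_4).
Σ a^n = 1/(1 − a) = -1/118;  first 5 digits = (1, 7, 15, 5, 7)

v_17(a) = 1 ≥ 1, so the series converges in ℤ_17 to 1/(1 − a) = 1/(1 − 119) = -1/118. Expand this rational in ℤ_17: compute digits iteratively via d_i = x_i mod 17, x_{i+1} = (x_i − d_i)/17. The first 5 digits are (1, 7, 15, 5, 7).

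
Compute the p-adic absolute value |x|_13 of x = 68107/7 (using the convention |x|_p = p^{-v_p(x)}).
|68107/7|_13 = 1/2197

Step 1 — compute v_13(x) by factoring powers of 13 out of the numerator and denominator: v_13(68107/7) = 3. Step 2 — apply |x|_p = p^{-v_p(x)} = 13^{-3} = 1/2197.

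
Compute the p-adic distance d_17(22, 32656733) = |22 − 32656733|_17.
d_17(22, 32656733) = 1/1419857

Step 1 — x − y = 22 − 32656733 = -32656711. Step 2 — v_17(-32656711) = 5 (factor: -32656711 = −(17^5 · 23); the sign does not affect v_p). Step 3 — |x − y|_17 = 17^{-5} = 1/1419857.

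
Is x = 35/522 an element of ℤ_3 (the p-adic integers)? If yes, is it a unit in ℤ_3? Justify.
x ∉ ℤ_3 (v_3(x) = -2 < 0)

ℤ_3 = {x ∈ ℚ_3 : v_3(x) ≥ 0} and ℤ_3^× = {x ∈ ℤ_3 : v_3(x) = 0}. Here v_3(35/522) = v_3(num) − v_3(den) = -2; compare against these criteria.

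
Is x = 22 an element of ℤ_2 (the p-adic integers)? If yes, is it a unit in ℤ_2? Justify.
x ∈ ℤ_2 but not a unit; v_2(x) = 1 > 0

ℤ_2 = {x ∈ ℚ_2 : v_2(x) ≥ 0} and ℤ_2^× = {x ∈ ℤ_2 : v_2(x) = 0}. Here v_2(22) = v_2(num) − v_2(den) = 1; compare against these criteria.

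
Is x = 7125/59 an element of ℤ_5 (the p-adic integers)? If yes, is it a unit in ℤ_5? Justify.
x ∈ ℤ_5 but not a unit; v_5(x) = 3 > 0

ℤ_5 = {x ∈ ℚ_5 : v_5(x) ≥ 0} and ℤ_5^× = {x ∈ ℤ_5 : v_5(x) = 0}. Here v_5(7125/59) = v_5(num) − v_5(den) = 3; compare against these criteria.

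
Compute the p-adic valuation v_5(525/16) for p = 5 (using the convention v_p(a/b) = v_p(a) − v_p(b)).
v_5(525/16) = 2

Factor powers of 5 from the numerator and denominator of the reduced fraction: 525 = 5^2 · 21 and 16 = 5^0 · 16. Apply v_p(a/b) = v_p(a) − v_p(b): v_5(525/16) = 2 − 0 = 2.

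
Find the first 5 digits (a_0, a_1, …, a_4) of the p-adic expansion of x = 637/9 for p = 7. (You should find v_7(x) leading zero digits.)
(a_0, …, a_4) = (0, 0, 3, 6, 3)

v_7(637/9) = 2, so a_0 = ... = a_1 = 0. Factor out: x = 7^2 · u with u = 13/9 a unit in ℤ_7. Expand u iteratively via a_{v+i} = u_i mod 7, u_{i+1} = (u_i − a_{v+i})/7:
  u_0 = 13/9;  a_2 = 3;  u_1 = (u_0 − 3)/7 = -2/9
  u_1 = -2/9;  a_3 = 6;  u_2 = (u_1 − 6)/7 = -8/9
  u_2 = -8/9;  a_4 = 3;  u_3 = (u_2 − 3)/7 = -5/9
Digits: (0, 0, 3, 6, 3).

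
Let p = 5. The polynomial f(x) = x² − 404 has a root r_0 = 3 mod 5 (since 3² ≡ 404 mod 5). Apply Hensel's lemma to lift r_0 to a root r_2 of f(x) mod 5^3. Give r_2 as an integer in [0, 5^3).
r_2 = 23 (mod 125)

Hensel's recurrence: r_{i+1} = r_i − f(r_i)·(f′(r_i))^{-1} mod 5^{i+2}, with f′(x) = 2x. Iterate:
  r_0 = 3 (mod 5)
  r_1 = 23 (mod 25)
  r_2 = 23 (mod 125)
Final: r_2 = 23, and one checks f(r_2) ≡ 0 mod 5^3.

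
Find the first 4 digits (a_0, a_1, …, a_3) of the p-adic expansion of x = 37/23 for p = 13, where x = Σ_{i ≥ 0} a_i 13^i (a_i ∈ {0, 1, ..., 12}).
(a_0, …, a_3) = (5, 2, 10, 6)

v_13(37/23) = 0 (numerator and denominator both coprime to 13), so x ∈ ℤ_13^×. Compute digits iteratively via a_i = x_i mod 13, x_{i+1} = (x_i − a_i)/13, with x_0 = x:
  x_0 = 37/23;  a_0 = 5;  x_1 = (x_0 − 5)/13 = -6/23
  x_1 = -6/23;  a_1 = 2;  x_2 = (x_1 − 2)/13 = -4/23
  x_2 = -4/23;  a_2 = 10;  x_3 = (x_2 − 10)/13 = -18/23
  x_3 = -18/23;  a_3 = 6;  x_4 = (x_3 − 6)/13 = -12/23
Digits: (5, 2, 10, 6).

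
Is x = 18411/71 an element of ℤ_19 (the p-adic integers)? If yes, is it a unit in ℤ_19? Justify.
x ∈ ℤ_19 but not a unit; v_19(x) = 2 > 0

ℤ_19 = {x ∈ ℚ_19 : v_19(x) ≥ 0} and ℤ_19^× = {x ∈ ℤ_19 : v_19(x) = 0}. Here v_19(18411/71) = v_19(num) − v_19(den) = 2; compare against these criteria.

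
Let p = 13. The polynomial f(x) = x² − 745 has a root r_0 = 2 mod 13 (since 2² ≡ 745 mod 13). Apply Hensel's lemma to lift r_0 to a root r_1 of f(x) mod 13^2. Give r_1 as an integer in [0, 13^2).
r_1 = 145 (mod 169)

Hensel's recurrence: r_{i+1} = r_i − f(r_i)·(f′(r_i))^{-1} mod 13^{i+2}, with f′(x) = 2x. Iterate:
  r_0 = 2 (mod 13)
  r_1 = 145 (mod 169)
Final: r_1 = 145, and one checks f(r_1) ≡ 0 mod 13^2.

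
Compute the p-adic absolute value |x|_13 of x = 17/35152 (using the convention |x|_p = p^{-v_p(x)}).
|17/35152|_13 = 2197

Step 1 — compute v_13(x) by factoring powers of 13 out of the numerator and denominator: v_13(17/35152) = -3. Step 2 — apply |x|_p = p^{-v_p(x)} = 13^{3} = 2197.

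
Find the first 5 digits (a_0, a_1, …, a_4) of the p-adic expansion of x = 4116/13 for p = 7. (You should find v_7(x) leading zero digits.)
(a_0, …, a_4) = (0, 0, 0, 2, 2)

v_7(4116/13) = 3, so a_0 = ... = a_2 = 0. Factor out: x = 7^3 · u with u = 12/13 a unit in ℤ_7. Expand u iteratively via a_{v+i} = u_i mod 7, u_{i+1} = (u_i − a_{v+i})/7:
  u_0 = 12/13;  a_3 = 2;  u_1 = (u_0 − 2)/7 = -2/13
  u_1 = -2/13;  a_4 = 2;  u_2 = (u_1 − 2)/7 = -4/13
Digits: (0, 0, 0, 2, 2).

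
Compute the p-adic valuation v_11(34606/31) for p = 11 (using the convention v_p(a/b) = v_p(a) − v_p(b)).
v_11(34606/31) = 3

Factor powers of 11 from the numerator and denominator of the reduced fraction: 34606 = 11^3 · 26 and 31 = 11^0 · 31. Apply v_p(a/b) = v_p(a) − v_p(b): v_11(34606/31) = 3 − 0 = 3.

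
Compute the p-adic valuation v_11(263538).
v_11(263538) = 4

v_11(n) is the largest exponent k such that 11^k divides n. Factor out: 263538 = 11^4 · 18. (Sign doesn't affect v_p.) So v_11(263538) = 4.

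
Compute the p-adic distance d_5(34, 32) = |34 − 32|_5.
d_5(34, 32) = 1

Step 1 — x − y = 34 − 32 = 2. Step 2 — v_5(2) = 0 (factor: 2 = (5^0 · 2); the sign does not affect v_p). Step 3 — |x − y|_5 = 5^{0} = 1.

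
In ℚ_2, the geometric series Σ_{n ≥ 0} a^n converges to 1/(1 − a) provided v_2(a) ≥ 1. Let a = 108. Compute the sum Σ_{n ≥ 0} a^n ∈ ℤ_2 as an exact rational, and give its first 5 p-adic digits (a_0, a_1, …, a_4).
Σ a^n = 1/(1 − a) = -1/107;  first 5 digits = (1, 0, 1, 1, 1)

v_2(a) = 2 ≥ 1, so the series converges in ℤ_2 to 1/(1 − a) = 1/(1 − 108) = -1/107. Expand this rational in ℤ_2: compute digits iteratively via d_i = x_i mod 2, x_{i+1} = (x_i − d_i)/2. The first 5 digits are (1, 0, 1, 1, 1).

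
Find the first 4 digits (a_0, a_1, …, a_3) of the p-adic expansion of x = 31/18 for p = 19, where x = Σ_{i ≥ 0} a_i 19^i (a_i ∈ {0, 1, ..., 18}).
(a_0, …, a_3) = (7, 5, 5, 5)

v_19(31/18) = 0 (numerator and denominator both coprime to 19), so x ∈ ℤ_19^×. Compute digits iteratively via a_i = x_i mod 19, x_{i+1} = (x_i − a_i)/19, with x_0 = x:
  x_0 = 31/18;  a_0 = 7;  x_1 = (x_0 − 7)/19 = -5/18
  x_1 = -5/18;  a_1 = 5;  x_2 = (x_1 − 5)/19 = -5/18
  x_2 = -5/18;  a_2 = 5;  x_3 = (x_2 − 5)/19 = -5/18
  x_3 = -5/18;  a_3 = 5;  x_4 = (x_3 − 5)/19 = -5/18
Digits: (7, 5, 5, 5).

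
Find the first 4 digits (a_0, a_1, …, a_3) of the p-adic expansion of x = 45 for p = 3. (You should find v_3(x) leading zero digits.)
(a_0, …, a_3) = (0, 0, 2, 1)

v_3(45) = 2, so a_0 = ... = a_1 = 0. Factor out: x = 3^2 · u with u = 5 a unit in ℤ_3. Expand u iteratively via a_{v+i} = u_i mod 3, u_{i+1} = (u_i − a_{v+i})/3:
  u_0 = 5;  a_2 = 2;  u_1 = (u_0 − 2)/3 = 1
  u_1 = 1;  a_3 = 1;  u_2 = (u_1 − 1)/3 = 0
Digits: (0, 0, 2, 1).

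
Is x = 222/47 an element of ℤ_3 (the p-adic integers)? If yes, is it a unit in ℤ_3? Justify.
x ∈ ℤ_3 but not a unit; v_3(x) = 1 > 0

ℤ_3 = {x ∈ ℚ_3 : v_3(x) ≥ 0} and ℤ_3^× = {x ∈ ℤ_3 : v_3(x) = 0}. Here v_3(222/47) = v_3(num) − v_3(den) = 1; compare against these criteria.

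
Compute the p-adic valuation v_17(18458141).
v_17(18458141) = 5

v_17(n) is the largest exponent k such that 17^k divides n. Factor out: 18458141 = 17^5 · 13. (Sign doesn't affect v_p.) So v_17(18458141) = 5.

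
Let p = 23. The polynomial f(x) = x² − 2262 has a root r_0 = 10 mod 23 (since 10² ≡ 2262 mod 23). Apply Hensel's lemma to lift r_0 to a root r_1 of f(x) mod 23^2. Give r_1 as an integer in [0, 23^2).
r_1 = 171 (mod 529)

Hensel's recurrence: r_{i+1} = r_i − f(r_i)·(f′(r_i))^{-1} mod 23^{i+2}, with f′(x) = 2x. Iterate:
  r_0 = 10 (mod 23)
  r_1 = 171 (mod 529)
Final: r_1 = 171, and one checks f(r_1) ≡ 0 mod 23^2.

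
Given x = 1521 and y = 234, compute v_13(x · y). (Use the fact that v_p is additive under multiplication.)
v_13(355914) = 3

v_p(x) = 2 (factor: 1521 = 13^2 · 9); v_p(y) = 1 (factor: 234 = 13^1 · 18). Additivity: v_p(xy) = v_p(x) + v_p(y) = 2 + 1 = 3. (Direct check: xy = 355914 = 13^3 · (162).)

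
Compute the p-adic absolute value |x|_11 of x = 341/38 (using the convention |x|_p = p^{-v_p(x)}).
|341/38|_11 = 1/11

Step 1 — compute v_11(x) by factoring powers of 11 out of the numerator and denominator: v_11(341/38) = 1. Step 2 — apply |x|_p = p^{-v_p(x)} = 11^{-1} = 1/11.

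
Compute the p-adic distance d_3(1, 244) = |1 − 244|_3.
d_3(1, 244) = 1/243

Step 1 — x − y = 1 − 244 = -243. Step 2 — v_3(-243) = 5 (factor: -243 = −(3^5 · 1); the sign does not affect v_p). Step 3 — |x − y|_3 = 3^{-5} = 1/243.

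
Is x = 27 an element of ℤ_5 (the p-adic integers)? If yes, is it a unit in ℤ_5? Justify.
x ∈ ℤ_5^× (unit); v_5(x) = 0

ℤ_5 = {x ∈ ℚ_5 : v_5(x) ≥ 0} and ℤ_5^× = {x ∈ ℤ_5 : v_5(x) = 0}. Here v_5(27) = v_5(num) − v_5(den) = 0; compare against these criteria.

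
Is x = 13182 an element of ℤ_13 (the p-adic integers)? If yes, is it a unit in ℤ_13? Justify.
x ∈ ℤ_13 but not a unit; v_13(x) = 3 > 0

ℤ_13 = {x ∈ ℚ_13 : v_13(x) ≥ 0} and ℤ_13^× = {x ∈ ℤ_13 : v_13(x) = 0}. Here v_13(13182) = v_13(num) − v_13(den) = 3; compare against these criteria.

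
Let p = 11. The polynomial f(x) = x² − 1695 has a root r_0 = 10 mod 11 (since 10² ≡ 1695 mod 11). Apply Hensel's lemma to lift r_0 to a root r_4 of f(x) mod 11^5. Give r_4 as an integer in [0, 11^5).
r_4 = 116280 (mod 161051)

Hensel's recurrence: r_{i+1} = r_i − f(r_i)·(f′(r_i))^{-1} mod 11^{i+2}, with f′(x) = 2x. Iterate:
  r_0 = 10 (mod 11)
  r_1 = 120 (mod 121)
  r_2 = 483 (mod 1331)
  r_3 = 13793 (mod 14641)
  r_4 = 116280 (mod 161051)
Final: r_4 = 116280, and one checks f(r_4) ≡ 0 mod 11^5.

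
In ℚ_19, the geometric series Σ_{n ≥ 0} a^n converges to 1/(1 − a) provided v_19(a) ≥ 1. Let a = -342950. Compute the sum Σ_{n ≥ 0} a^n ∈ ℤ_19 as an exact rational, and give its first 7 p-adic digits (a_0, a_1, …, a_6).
Σ a^n = 1/(1 − a) = 1/342951;  first 7 digits = (1, 0, 0, 7, 16, 18, 10)

v_19(a) = 3 ≥ 1, so the series converges in ℤ_19 to 1/(1 − a) = 1/(1 − (-342950)) = 1/342951. Expand this rational in ℤ_19: compute digits iteratively via d_i = x_i mod 19, x_{i+1} = (x_i − d_i)/19. The first 7 digits are (1, 0, 0, 7, 16, 18, 10).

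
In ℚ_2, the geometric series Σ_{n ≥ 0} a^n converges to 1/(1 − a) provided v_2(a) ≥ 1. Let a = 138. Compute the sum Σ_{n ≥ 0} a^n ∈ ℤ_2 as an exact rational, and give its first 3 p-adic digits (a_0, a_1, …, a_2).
Σ a^n = 1/(1 − a) = -1/137;  first 3 digits = (1, 1, 1)

v_2(a) = 1 ≥ 1, so the series converges in ℤ_2 to 1/(1 − a) = 1/(1 − 138) = -1/137. Expand this rational in ℤ_2: compute digits iteratively via d_i = x_i mod 2, x_{i+1} = (x_i − d_i)/2. The first 3 digits are (1, 1, 1).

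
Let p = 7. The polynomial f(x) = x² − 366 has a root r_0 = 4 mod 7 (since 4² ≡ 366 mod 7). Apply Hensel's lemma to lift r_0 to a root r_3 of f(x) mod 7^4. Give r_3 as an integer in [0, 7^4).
r_3 = 2314 (mod 2401)

Hensel's recurrence: r_{i+1} = r_i − f(r_i)·(f′(r_i))^{-1} mod 7^{i+2}, with f′(x) = 2x. Iterate:
  r_0 = 4 (mod 7)
  r_1 = 11 (mod 49)
  r_2 = 256 (mod 343)
  r_3 = 2314 (mod 2401)
Final: r_3 = 2314, and one checks f(r_3) ≡ 0 mod 7^4.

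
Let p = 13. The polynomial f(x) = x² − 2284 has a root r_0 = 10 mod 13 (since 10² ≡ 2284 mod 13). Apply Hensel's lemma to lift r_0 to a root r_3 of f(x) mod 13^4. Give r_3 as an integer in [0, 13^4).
r_3 = 10631 (mod 28561)

Hensel's recurrence: r_{i+1} = r_i − f(r_i)·(f′(r_i))^{-1} mod 13^{i+2}, with f′(x) = 2x. Iterate:
  r_0 = 10 (mod 13)
  r_1 = 153 (mod 169)
  r_2 = 1843 (mod 2197)
  r_3 = 10631 (mod 28561)
Final: r_3 = 10631, and one checks f(r_3) ≡ 0 mod 13^4.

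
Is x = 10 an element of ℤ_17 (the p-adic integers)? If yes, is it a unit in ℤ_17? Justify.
x ∈ ℤ_17^× (unit); v_17(x) = 0

ℤ_17 = {x ∈ ℚ_17 : v_17(x) ≥ 0} and ℤ_17^× = {x ∈ ℤ_17 : v_17(x) = 0}. Here v_17(10) = v_17(num) − v_17(den) = 0; compare against these criteria.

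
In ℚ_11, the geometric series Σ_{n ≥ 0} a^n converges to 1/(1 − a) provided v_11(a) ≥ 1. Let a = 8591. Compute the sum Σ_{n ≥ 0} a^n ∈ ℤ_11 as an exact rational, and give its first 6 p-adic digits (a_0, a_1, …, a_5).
Σ a^n = 1/(1 − a) = -1/8590;  first 6 digits = (1, 0, 5, 6, 3, 7)

v_11(a) = 2 ≥ 1, so the series converges in ℤ_11 to 1/(1 − a) = 1/(1 − 8591) = -1/8590. Expand this rational in ℤ_11: compute digits iteratively via d_i = x_i mod 11, x_{i+1} = (x_i − d_i)/11. The first 6 digits are (1, 0, 5, 6, 3, 7).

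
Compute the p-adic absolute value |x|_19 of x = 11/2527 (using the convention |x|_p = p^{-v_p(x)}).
|11/2527|_19 = 361

Step 1 — compute v_19(x) by factoring powers of 19 out of the numerator and denominator: v_19(11/2527) = -2. Step 2 — apply |x|_p = p^{-v_p(x)} = 19^{2} = 361.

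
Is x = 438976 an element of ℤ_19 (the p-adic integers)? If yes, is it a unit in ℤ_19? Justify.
x ∈ ℤ_19 but not a unit; v_19(x) = 3 > 0

ℤ_19 = {x ∈ ℚ_19 : v_19(x) ≥ 0} and ℤ_19^× = {x ∈ ℤ_19 : v_19(x) = 0}. Here v_19(438976) = v_19(num) − v_19(den) = 3; compare against these criteria.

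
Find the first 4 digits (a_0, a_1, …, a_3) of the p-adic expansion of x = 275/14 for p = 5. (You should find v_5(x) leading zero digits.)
(a_0, …, a_3) = (0, 0, 4, 4)

v_5(275/14) = 2, so a_0 = ... = a_1 = 0. Factor out: x = 5^2 · u with u = 11/14 a unit in ℤ_5. Expand u iteratively via a_{v+i} = u_i mod 5, u_{i+1} = (u_i − a_{v+i})/5:
  u_0 = 11/14;  a_2 = 4;  u_1 = (u_0 − 4)/5 = -9/14
  u_1 = -9/14;  a_3 = 4;  u_2 = (u_1 − 4)/5 = -13/14
Digits: (0, 0, 4, 4).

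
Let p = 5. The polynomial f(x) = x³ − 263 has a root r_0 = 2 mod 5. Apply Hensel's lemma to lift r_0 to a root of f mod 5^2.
r_1 = 17 (mod 25)

Hensel: r_{i+1} = r_i − f(r_i)/f′(r_i) mod 5^{i+2}, where f′(x) = 3x². Iterate:
  r_0 = 2 (mod 5)
  r_1 = 17 (mod 25)
Final: r = 17 with f(r) ≡ 0 mod 5^2.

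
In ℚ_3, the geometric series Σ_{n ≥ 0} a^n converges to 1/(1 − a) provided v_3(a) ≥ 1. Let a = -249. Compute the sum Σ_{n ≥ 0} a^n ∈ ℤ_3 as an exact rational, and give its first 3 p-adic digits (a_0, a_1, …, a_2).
Σ a^n = 1/(1 − a) = 1/250;  first 3 digits = (1, 1, 0)

v_3(a) = 1 ≥ 1, so the series converges in ℤ_3 to 1/(1 − a) = 1/(1 − (-249)) = 1/250. Expand this rational in ℤ_3: compute digits iteratively via d_i = x_i mod 3, x_{i+1} = (x_i − d_i)/3. The first 3 digits are (1, 1, 0).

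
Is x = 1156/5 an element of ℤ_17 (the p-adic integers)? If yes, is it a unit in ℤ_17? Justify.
x ∈ ℤ_17 but not a unit; v_17(x) = 2 > 0

ℤ_17 = {x ∈ ℚ_17 : v_17(x) ≥ 0} and ℤ_17^× = {x ∈ ℤ_17 : v_17(x) = 0}. Here v_17(1156/5) = v_17(num) − v_17(den) = 2; compare against these criteria.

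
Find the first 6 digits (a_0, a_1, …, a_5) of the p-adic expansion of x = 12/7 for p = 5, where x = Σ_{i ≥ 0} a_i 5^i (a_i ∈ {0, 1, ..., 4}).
(a_0, …, a_5) = (1, 3, 3, 0, 2, 1)

v_5(12/7) = 0 (numerator and denominator both coprime to 5), so x ∈ ℤ_5^×. Compute digits iteratively via a_i = x_i mod 5, x_{i+1} = (x_i − a_i)/5, with x_0 = x:
  x_0 = 12/7;  a_0 = 1;  x_1 = (x_0 − 1)/5 = 1/7
  x_1 = 1/7;  a_1 = 3;  x_2 = (x_1 − 3)/5 = -4/7
  x_2 = -4/7;  a_2 = 3;  x_3 = (x_2 − 3)/5 = -5/7
  x_3 = -5/7;  a_3 = 0;  x_4 = (x_3 − 0)/5 = -1/7
  x_4 = -1/7;  a_4 = 2;  x_5 = (x_4 − 2)/5 = -3/7
  x_5 = -3/7;  a_5 = 1;  x_6 = (x_5 − 1)/5 = -2/7
Digits: (1, 3, 3, 0, 2, 1).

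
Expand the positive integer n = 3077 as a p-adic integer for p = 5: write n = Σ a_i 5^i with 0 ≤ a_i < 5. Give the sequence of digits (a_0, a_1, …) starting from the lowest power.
(a_0, a_1, …) = (2, 0, 3, 4, 4)

Repeated division by 5 gives the digits low-to-high: 3077 = 2 + 3·5^2 + 4·5^3 + 4·5^4. Digit sequence: (2, 0, 3, 4, 4).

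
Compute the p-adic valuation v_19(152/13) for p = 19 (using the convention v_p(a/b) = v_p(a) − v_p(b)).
v_19(152/13) = 1

Factor powers of 19 from the numerator and denominator of the reduced fraction: 152 = 19^1 · 8 and 13 = 19^0 · 13. Apply v_p(a/b) = v_p(a) − v_p(b): v_19(152/13) = 1 − 0 = 1.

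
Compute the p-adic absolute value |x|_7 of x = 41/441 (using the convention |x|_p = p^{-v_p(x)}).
|41/441|_7 = 49

Step 1 — compute v_7(x) by factoring powers of 7 out of the numerator and denominator: v_7(41/441) = -2. Step 2 — apply |x|_p = p^{-v_p(x)} = 7^{2} = 49.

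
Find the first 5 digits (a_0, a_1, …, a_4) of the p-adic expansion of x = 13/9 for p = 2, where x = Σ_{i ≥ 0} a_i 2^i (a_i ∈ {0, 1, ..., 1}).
(a_0, …, a_4) = (1, 0, 1, 0, 0)

v_2(13/9) = 0 (numerator and denominator both coprime to 2), so x ∈ ℤ_2^×. Compute digits iteratively via a_i = x_i mod 2, x_{i+1} = (x_i − a_i)/2, with x_0 = x:
  x_0 = 13/9;  a_0 = 1;  x_1 = (x_0 − 1)/2 = 2/9
  x_1 = 2/9;  a_1 = 0;  x_2 = (x_1 − 0)/2 = 1/9
  x_2 = 1/9;  a_2 = 1;  x_3 = (x_2 − 1)/2 = -4/9
  x_3 = -4/9;  a_3 = 0;  x_4 = (x_3 − 0)/2 = -2/9
  x_4 = -2/9;  a_4 = 0;  x_5 = (x_4 − 0)/2 = -1/9
Digits: (1, 0, 1, 0, 0).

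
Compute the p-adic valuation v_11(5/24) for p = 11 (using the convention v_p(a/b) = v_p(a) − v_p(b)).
v_11(5/24) = 0

Factor powers of 11 from the numerator and denominator of the reduced fraction: 5 = 11^0 · 5 and 24 = 11^0 · 24. Apply v_p(a/b) = v_p(a) − v_p(b): v_11(5/24) = 0 − 0 = 0.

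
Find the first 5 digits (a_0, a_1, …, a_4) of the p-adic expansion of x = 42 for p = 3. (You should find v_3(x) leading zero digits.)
(a_0, …, a_4) = (0, 2, 1, 1, 0)

v_3(42) = 1, so a_0 = ... = a_0 = 0. Factor out: x = 3^1 · u with u = 14 a unit in ℤ_3. Expand u iteratively via a_{v+i} = u_i mod 3, u_{i+1} = (u_i − a_{v+i})/3:
  u_0 = 14;  a_1 = 2;  u_1 = (u_0 − 2)/3 = 4
  u_1 = 4;  a_2 = 1;  u_2 = (u_1 − 1)/3 = 1
  u_2 = 1;  a_3 = 1;  u_3 = (u_2 − 1)/3 = 0
  u_3 = 0;  a_4 = 0;  u_4 = (u_3 − 0)/3 = 0
Digits: (0, 2, 1, 1, 0).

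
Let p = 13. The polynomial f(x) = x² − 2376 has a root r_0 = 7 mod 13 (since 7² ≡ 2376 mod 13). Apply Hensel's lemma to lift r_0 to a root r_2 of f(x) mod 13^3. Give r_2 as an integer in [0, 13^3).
r_2 = 1320 (mod 2197)

Hensel's recurrence: r_{i+1} = r_i − f(r_i)·(f′(r_i))^{-1} mod 13^{i+2}, with f′(x) = 2x. Iterate:
  r_0 = 7 (mod 13)
  r_1 = 137 (mod 169)
  r_2 = 1320 (mod 2197)
Final: r_2 = 1320, and one checks f(r_2) ≡ 0 mod 13^3.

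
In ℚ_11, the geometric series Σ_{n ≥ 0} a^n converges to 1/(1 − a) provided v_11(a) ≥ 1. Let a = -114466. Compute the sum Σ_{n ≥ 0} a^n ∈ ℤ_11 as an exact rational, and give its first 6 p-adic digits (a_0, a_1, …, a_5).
Σ a^n = 1/(1 − a) = 1/114467;  first 6 digits = (1, 0, 0, 2, 3, 10)

v_11(a) = 3 ≥ 1, so the series converges in ℤ_11 to 1/(1 − a) = 1/(1 − (-114466)) = 1/114467. Expand this rational in ℤ_11: compute digits iteratively via d_i = x_i mod 11, x_{i+1} = (x_i − d_i)/11. The first 6 digits are (1, 0, 0, 2, 3, 10).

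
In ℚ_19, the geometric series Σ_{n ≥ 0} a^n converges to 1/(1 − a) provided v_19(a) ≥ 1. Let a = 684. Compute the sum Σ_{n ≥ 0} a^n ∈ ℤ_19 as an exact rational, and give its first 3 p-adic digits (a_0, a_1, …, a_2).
Σ a^n = 1/(1 − a) = -1/683;  first 3 digits = (1, 17, 5)

v_19(a) = 1 ≥ 1, so the series converges in ℤ_19 to 1/(1 − a) = 1/(1 − 684) = -1/683. Expand this rational in ℤ_19: compute digits iteratively via d_i = x_i mod 19, x_{i+1} = (x_i − d_i)/19. The first 3 digits are (1, 17, 5).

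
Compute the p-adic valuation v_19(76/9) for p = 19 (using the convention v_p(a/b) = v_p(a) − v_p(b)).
v_19(76/9) = 1

Factor powers of 19 from the numerator and denominator of the reduced fraction: 76 = 19^1 · 4 and 9 = 19^0 · 9. Apply v_p(a/b) = v_p(a) − v_p(b): v_19(76/9) = 1 − 0 = 1.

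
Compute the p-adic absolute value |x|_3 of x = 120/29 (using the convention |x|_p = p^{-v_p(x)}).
|120/29|_3 = 1/3

Step 1 — compute v_3(x) by factoring powers of 3 out of the numerator and denominator: v_3(120/29) = 1. Step 2 — apply |x|_p = p^{-v_p(x)} = 3^{-1} = 1/3.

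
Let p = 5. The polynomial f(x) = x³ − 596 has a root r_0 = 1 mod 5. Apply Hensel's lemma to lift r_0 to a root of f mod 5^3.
r_2 = 16 (mod 125)

Hensel: r_{i+1} = r_i − f(r_i)/f′(r_i) mod 5^{i+2}, where f′(x) = 3x². Iterate:
  r_0 = 1 (mod 5)
  r_1 = 16 (mod 25)
  r_2 = 16 (mod 125)
Final: r = 16 with f(r) ≡ 0 mod 5^3.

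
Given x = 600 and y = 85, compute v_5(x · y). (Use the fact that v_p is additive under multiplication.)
v_5(51000) = 3

v_p(x) = 2 (factor: 600 = 5^2 · 24); v_p(y) = 1 (factor: 85 = 5^1 · 17). Additivity: v_p(xy) = v_p(x) + v_p(y) = 2 + 1 = 3. (Direct check: xy = 51000 = 5^3 · (408).)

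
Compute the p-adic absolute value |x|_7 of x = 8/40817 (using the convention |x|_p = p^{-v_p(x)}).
|8/40817|_7 = 2401

Step 1 — compute v_7(x) by factoring powers of 7 out of the numerator and denominator: v_7(8/40817) = -4. Step 2 — apply |x|_p = p^{-v_p(x)} = 7^{4} = 2401.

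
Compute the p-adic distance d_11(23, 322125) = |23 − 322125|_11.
d_11(23, 322125) = 1/161051

Step 1 — x − y = 23 − 322125 = -322102. Step 2 — v_11(-322102) = 5 (factor: -322102 = −(11^5 · 2); the sign does not affect v_p). Step 3 — |x − y|_11 = 11^{-5} = 1/161051.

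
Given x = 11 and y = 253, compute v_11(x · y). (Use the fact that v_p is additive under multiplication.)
v_11(2783) = 2

v_p(x) = 1 (factor: 11 = 11^1 · 1); v_p(y) = 1 (factor: 253 = 11^1 · 23). Additivity: v_p(xy) = v_p(x) + v_p(y) = 1 + 1 = 2. (Direct check: xy = 2783 = 11^2 · (23).)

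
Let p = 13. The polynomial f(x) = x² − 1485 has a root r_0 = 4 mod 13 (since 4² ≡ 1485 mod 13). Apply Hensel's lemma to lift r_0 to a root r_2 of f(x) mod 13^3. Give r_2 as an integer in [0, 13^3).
r_2 = 251 (mod 2197)

Hensel's recurrence: r_{i+1} = r_i − f(r_i)·(f′(r_i))^{-1} mod 13^{i+2}, with f′(x) = 2x. Iterate:
  r_0 = 4 (mod 13)
  r_1 = 82 (mod 169)
  r_2 = 251 (mod 2197)
Final: r_2 = 251, and one checks f(r_2) ≡ 0 mod 13^3.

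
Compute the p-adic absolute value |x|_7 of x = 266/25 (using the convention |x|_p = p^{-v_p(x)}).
|266/25|_7 = 1/7

Step 1 — compute v_7(x) by factoring powers of 7 out of the numerator and denominator: v_7(266/25) = 1. Step 2 — apply |x|_p = p^{-v_p(x)} = 7^{-1} = 1/7.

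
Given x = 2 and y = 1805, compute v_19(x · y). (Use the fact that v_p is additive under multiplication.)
v_19(3610) = 2

v_p(x) = 0 (factor: 2 = 19^0 · 2); v_p(y) = 2 (factor: 1805 = 19^2 · 5). Additivity: v_p(xy) = v_p(x) + v_p(y) = 0 + 2 = 2. (Direct check: xy = 3610 = 19^2 · (10).)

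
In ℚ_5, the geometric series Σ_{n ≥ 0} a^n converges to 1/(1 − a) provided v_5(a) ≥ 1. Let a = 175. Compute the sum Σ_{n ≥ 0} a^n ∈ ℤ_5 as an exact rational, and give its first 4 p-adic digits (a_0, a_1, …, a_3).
Σ a^n = 1/(1 − a) = -1/174;  first 4 digits = (1, 0, 2, 1)

v_5(a) = 2 ≥ 1, so the series converges in ℤ_5 to 1/(1 − a) = 1/(1 − 175) = -1/174. Expand this rational in ℤ_5: compute digits iteratively via d_i = x_i mod 5, x_{i+1} = (x_i − d_i)/5. The first 4 digits are (1, 0, 2, 1).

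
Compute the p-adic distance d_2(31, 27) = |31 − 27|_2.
d_2(31, 27) = 1/4

Step 1 — x − y = 31 − 27 = 4. Step 2 — v_2(4) = 2 (factor: 4 = (2^2 · 1); the sign does not affect v_p). Step 3 — |x − y|_2 = 2^{-2} = 1/4.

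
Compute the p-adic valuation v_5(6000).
v_5(6000) = 3

v_5(n) is the largest exponent k such that 5^k divides n. Factor out: 6000 = 5^3 · 48. (Sign doesn't affect v_p.) So v_5(6000) = 3.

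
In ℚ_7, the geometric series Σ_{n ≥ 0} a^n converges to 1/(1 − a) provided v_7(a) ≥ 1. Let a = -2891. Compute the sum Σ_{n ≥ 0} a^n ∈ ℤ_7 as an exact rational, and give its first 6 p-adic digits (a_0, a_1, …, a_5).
Σ a^n = 1/(1 − a) = 1/2892;  first 6 digits = (1, 0, 4, 5, 0, 0)

v_7(a) = 2 ≥ 1, so the series converges in ℤ_7 to 1/(1 − a) = 1/(1 − (-2891)) = 1/2892. Expand this rational in ℤ_7: compute digits iteratively via d_i = x_i mod 7, x_{i+1} = (x_i − d_i)/7. The first 6 digits are (1, 0, 4, 5, 0, 0).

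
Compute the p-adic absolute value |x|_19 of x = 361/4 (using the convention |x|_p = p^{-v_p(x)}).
|361/4|_19 = 1/361

Step 1 — compute v_19(x) by factoring powers of 19 out of the numerator and denominator: v_19(361/4) = 2. Step 2 — apply |x|_p = p^{-v_p(x)} = 19^{-2} = 1/361.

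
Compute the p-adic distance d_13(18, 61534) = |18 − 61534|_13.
d_13(18, 61534) = 1/2197

Step 1 — x − y = 18 − 61534 = -61516. Step 2 — v_13(-61516) = 3 (factor: -61516 = −(13^3 · 28); the sign does not affect v_p). Step 3 — |x − y|_13 = 13^{-3} = 1/2197.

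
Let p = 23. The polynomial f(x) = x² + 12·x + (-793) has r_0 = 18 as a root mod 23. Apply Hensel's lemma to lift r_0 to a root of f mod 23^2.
r_1 = 409 (mod 529)

Hensel: r_{i+1} = r_i − f(r_i)·(f′(r_i))^{-1} mod 23^{i+2}, f′(x) = 2x + 12. Iterate:
  r_0 = 18 (mod 23)
  r_1 = 409 (mod 529)
Final: r = 409 satisfies f(r) ≡ 0 mod 23^2.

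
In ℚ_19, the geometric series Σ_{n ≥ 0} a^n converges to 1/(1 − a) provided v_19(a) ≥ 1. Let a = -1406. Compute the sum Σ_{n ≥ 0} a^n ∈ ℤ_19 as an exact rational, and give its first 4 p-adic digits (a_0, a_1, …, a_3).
Σ a^n = 1/(1 − a) = 1/1407;  first 4 digits = (1, 2, 0, 11)

v_19(a) = 1 ≥ 1, so the series converges in ℤ_19 to 1/(1 − a) = 1/(1 − (-1406)) = 1/1407. Expand this rational in ℤ_19: compute digits iteratively via d_i = x_i mod 19, x_{i+1} = (x_i − d_i)/19. The first 4 digits are (1, 2, 0, 11).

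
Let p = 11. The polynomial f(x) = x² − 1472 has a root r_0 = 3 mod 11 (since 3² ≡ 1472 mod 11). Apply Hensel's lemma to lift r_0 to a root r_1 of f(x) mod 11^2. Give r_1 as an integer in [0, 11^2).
r_1 = 25 (mod 121)

Hensel's recurrence: r_{i+1} = r_i − f(r_i)·(f′(r_i))^{-1} mod 11^{i+2}, with f′(x) = 2x. Iterate:
  r_0 = 3 (mod 11)
  r_1 = 25 (mod 121)
Final: r_1 = 25, and one checks f(r_1) ≡ 0 mod 11^2.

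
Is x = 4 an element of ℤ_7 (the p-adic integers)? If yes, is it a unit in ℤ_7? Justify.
x ∈ ℤ_7^× (unit); v_7(x) = 0

ℤ_7 = {x ∈ ℚ_7 : v_7(x) ≥ 0} and ℤ_7^× = {x ∈ ℤ_7 : v_7(x) = 0}. Here v_7(4) = v_7(num) − v_7(den) = 0; compare against these criteria.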